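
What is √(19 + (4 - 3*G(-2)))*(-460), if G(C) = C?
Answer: -460*√29 ≈ -2477.2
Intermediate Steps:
√(19 + (4 - 3*G(-2)))*(-460) = √(19 + (4 - 3*(-2)))*(-460) = √(19 + (4 + 6))*(-460) = √(19 + 10)*(-460) = √29*(-460) = -460*√29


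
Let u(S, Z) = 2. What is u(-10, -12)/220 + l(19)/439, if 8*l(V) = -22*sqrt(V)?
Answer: 1/110 - 11*sqrt(19)/1756 ≈ -0.018214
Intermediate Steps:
l(V) = -11*sqrt(V)/4 (l(V) = (-22*sqrt(V))/8 = -11*sqrt(V)/4)
u(-10, -12)/220 + l(19)/439 = 2/220 - 11*sqrt(19)/4/439 = 2*(1/220) - 11*sqrt(19)/4*(1/439) = 1/110 - 11*sqrt(19)/1756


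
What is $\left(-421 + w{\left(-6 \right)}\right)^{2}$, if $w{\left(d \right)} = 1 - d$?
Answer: $171396$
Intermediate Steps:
$\left(-421 + w{\left(-6 \right)}\right)^{2} = \left(-421 + \left(1 - -6\right)\right)^{2} = \left(-421 + \left(1 + 6\right)\right)^{2} = \left(-421 + 7\right)^{2} = \left(-414\right)^{2} = 171396$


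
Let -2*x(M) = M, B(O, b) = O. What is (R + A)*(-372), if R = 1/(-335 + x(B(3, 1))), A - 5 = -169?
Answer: 41059128/673 ≈ 61009.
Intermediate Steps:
A = -164 (A = 5 - 169 = -164)
x(M) = -M/2
R = -2/673 (R = 1/(-335 - ½*3) = 1/(-335 - 3/2) = 1/(-673/2) = -2/673 ≈ -0.0029718)
(R + A)*(-372) = (-2/673 - 164)*(-372) = -110374/673*(-372) = 41059128/673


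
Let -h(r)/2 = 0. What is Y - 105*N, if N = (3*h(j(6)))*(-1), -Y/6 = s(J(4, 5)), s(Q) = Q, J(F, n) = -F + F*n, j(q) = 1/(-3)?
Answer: -96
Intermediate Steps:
j(q) = -1/3
h(r) = 0 (h(r) = -2*0 = 0)
Y = -96 (Y = -24*(-1 + 5) = -24*4 = -6*16 = -96)
N = 0 (N = (3*0)*(-1) = 0*(-1) = 0)
Y - 105*N = -96 - 105*0 = -96 + 0 = -96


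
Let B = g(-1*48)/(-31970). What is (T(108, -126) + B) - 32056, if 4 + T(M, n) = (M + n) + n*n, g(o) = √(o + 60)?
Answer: -16202 - √3/15985 ≈ -16202.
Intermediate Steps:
g(o) = √(60 + o)
T(M, n) = -4 + M + n + n² (T(M, n) = -4 + ((M + n) + n*n) = -4 + ((M + n) + n²) = -4 + (M + n + n²) = -4 + M + n + n²)
B = -√3/15985 (B = √(60 - 1*48)/(-31970) = √(60 - 48)*(-1/31970) = √12*(-1/31970) = (2*√3)*(-1/31970) = -√3/15985 ≈ -0.00010835)
(T(108, -126) + B) - 32056 = ((-4 + 108 - 126 + (-126)²) - √3/15985) - 32056 = ((-4 + 108 - 126 + 15876) - √3/15985) - 32056 = (15854 - √3/15985) - 32056 = -16202 - √3/15985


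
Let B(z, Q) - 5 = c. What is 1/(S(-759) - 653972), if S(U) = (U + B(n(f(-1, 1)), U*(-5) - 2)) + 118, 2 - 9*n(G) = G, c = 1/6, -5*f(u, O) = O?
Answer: -6/3927647 ≈ -1.5276e-6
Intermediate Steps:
f(u, O) = -O/5
c = ⅙ ≈ 0.16667
n(G) = 2/9 - G/9
B(z, Q) = 31/6 (B(z, Q) = 5 + ⅙ = 31/6)
S(U) = 739/6 + U (S(U) = (U + 31/6) + 118 = (31/6 + U) + 118 = 739/6 + U)
1/(S(-759) - 653972) = 1/((739/6 - 759) - 653972) = 1/(-3815/6 - 653972) = 1/(-3927647/6) = -6/3927647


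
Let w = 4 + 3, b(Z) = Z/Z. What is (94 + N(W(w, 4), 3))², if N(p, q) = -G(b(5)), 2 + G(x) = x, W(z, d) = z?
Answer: 9025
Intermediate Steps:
b(Z) = 1
w = 7
G(x) = -2 + x
N(p, q) = 1 (N(p, q) = -(-2 + 1) = -1*(-1) = 1)
(94 + N(W(w, 4), 3))² = (94 + 1)² = 95² = 9025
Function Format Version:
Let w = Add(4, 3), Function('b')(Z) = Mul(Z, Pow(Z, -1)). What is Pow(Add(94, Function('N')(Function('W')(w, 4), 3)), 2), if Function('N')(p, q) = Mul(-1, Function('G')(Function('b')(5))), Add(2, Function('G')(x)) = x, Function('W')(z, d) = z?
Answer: 9025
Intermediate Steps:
Function('b')(Z) = 1
w = 7
Function('G')(x) = Add(-2, x)
Function('N')(p, q) = 1 (Function('N')(p, q) = Mul(-1, Add(-2, 1)) = Mul(-1, -1) = 1)
Pow(Add(94, Function('N')(Function('W')(w, 4), 3)), 2) = Pow(Add(94, 1), 2) = Pow(95, 2) = 9025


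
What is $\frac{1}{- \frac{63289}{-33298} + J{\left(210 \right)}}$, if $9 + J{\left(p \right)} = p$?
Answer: $\frac{33298}{6756187} \approx 0.0049285$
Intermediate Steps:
$J{\left(p \right)} = -9 + p$
$\frac{1}{- \frac{63289}{-33298} + J{\left(210 \right)}} = \frac{1}{- \frac{63289}{-33298} + \left(-9 + 210\right)} = \frac{1}{\left(-63289\right) \left(- \frac{1}{33298}\right) + 201} = \frac{1}{\frac{63289}{33298} + 201} = \frac{1}{\frac{6756187}{33298}} = \frac{33298}{6756187}$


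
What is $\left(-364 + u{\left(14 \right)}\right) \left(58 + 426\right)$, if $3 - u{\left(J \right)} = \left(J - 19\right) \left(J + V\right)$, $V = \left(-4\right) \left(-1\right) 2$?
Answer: $-121484$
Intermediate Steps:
$V = 8$ ($V = 4 \cdot 2 = 8$)
$u{\left(J \right)} = 3 - \left(-19 + J\right) \left(8 + J\right)$ ($u{\left(J \right)} = 3 - \left(J - 19\right) \left(J + 8\right) = 3 - \left(-19 + J\right) \left(8 + J\right)$)
$\left(-364 + u{\left(14 \right)}\right) \left(58 + 426\right) = \left(-364 + \left(155 - 14^{2} + 11 \cdot 14\right)\right) \left(58 + 426\right) = \left(-364 + \left(155 - 196 + 154\right)\right) 484 = \left(-364 + 113\right) 484 = \left(-251\right) 484 = -121484$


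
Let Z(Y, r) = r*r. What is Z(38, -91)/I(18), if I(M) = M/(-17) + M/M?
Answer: -140777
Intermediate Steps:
I(M) = 1 - M/17 (I(M) = M*(-1/17) + 1 = -M/17 + 1 = 1 - M/17)
Z(Y, r) = r²
Z(38, -91)/I(18) = (-91)²/(1 - 1/17*18) = 8281/(1 - 18/17) = 8281/(-1/17) = 8281*(-17) = -140777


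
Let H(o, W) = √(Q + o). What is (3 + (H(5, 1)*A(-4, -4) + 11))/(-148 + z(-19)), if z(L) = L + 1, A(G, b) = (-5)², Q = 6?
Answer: -7/83 - 25*√11/166 ≈ -0.58383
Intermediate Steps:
H(o, W) = √(6 + o)
A(G, b) = 25
z(L) = 1 + L
(3 + (H(5, 1)*A(-4, -4) + 11))/(-148 + z(-19)) = (3 + (√(6 + 5)*25 + 11))/(-148 + (1 - 19)) = (3 + (√11*25 + 11))/(-148 - 18) = (3 + (25*√11 + 11))/(-166) = (3 + (11 + 25*√11))*(-1/166) = (14 + 25*√11)*(-1/166) = -7/83 - 25*√11/166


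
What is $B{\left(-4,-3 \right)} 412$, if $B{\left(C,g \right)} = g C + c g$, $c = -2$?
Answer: $7416$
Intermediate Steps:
$B{\left(C,g \right)} = - 2 g + C g$ ($B{\left(C,g \right)} = g C - 2 g = C g - 2 g = - 2 g + C g$)
$B{\left(-4,-3 \right)} 412 = - 3 \left(-2 - 4\right) 412 = \left(-3\right) \left(-6\right) 412 = 18 \cdot 412 = 7416$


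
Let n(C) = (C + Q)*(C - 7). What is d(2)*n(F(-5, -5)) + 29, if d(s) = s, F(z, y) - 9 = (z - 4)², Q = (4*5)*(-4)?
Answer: 1689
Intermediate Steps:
Q = -80 (Q = 20*(-4) = -80)
F(z, y) = 9 + (-4 + z)² (F(z, y) = 9 + (z - 4)² = 9 + (-4 + z)²)
n(C) = (-80 + C)*(-7 + C) (n(C) = (C - 80)*(C - 7) = (-80 + C)*(-7 + C))
d(2)*n(F(-5, -5)) + 29 = 2*(560 + (9 + (-4 - 5)²)² - 87*(9 + (-4 - 5)²)) + 29 = 2*(560 + (9 + (-9)²)² - 87*(9 + (-9)²)) + 29 = 2*(560 + (9 + 81)² - 87*(9 + 81)) + 29 = 2*(560 + 90² - 87*90) + 29 = 2*(560 + 8100 - 7830) + 29 = 2*830 + 29 = 1660 + 29 = 1689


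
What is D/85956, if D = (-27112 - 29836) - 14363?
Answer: -2459/2964 ≈ -0.82962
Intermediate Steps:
D = -71311 (D = -56948 - 14363 = -71311)
D/85956 = -71311/85956 = -71311*1/85956 = -2459/2964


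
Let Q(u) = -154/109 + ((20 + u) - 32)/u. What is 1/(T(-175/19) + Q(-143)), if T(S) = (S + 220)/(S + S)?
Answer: -1091090/12844077 ≈ -0.084949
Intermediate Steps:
T(S) = (220 + S)/(2*S) (T(S) = (220 + S)/((2*S)) = (220 + S)*(1/(2*S)) = (220 + S)/(2*S))
Q(u) = -154/109 + (-12 + u)/u (Q(u) = -154*1/109 + (-12 + u)/u = -154/109 + (-12 + u)/u)
1/(T(-175/19) + Q(-143)) = 1/((220 - 175/19)/(2*((-175/19))) + (-45/109 - 12/(-143))) = 1/((220 - 175*1/19)/(2*((-175*1/19))) + (-45/109 - 12*(-1/143))) = 1/((220 - 175/19)/(2*(-175/19)) + (-45/109 + 12/143)) = 1/((1/2)*(-19/175)*(4005/19) - 5127/15587) = 1/(-801/70 - 5127/15587) = 1/(-12844077/1091090) = -1091090/12844077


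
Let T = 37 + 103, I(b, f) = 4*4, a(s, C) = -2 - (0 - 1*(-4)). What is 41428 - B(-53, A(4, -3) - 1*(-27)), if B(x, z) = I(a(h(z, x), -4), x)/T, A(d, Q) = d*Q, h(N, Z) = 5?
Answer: 1449976/35 ≈ 41428.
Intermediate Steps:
a(s, C) = -6 (a(s, C) = -2 - (0 + 4) = -2 - 1*4 = -2 - 4 = -6)
I(b, f) = 16
T = 140
A(d, Q) = Q*d
B(x, z) = 4/35 (B(x, z) = 16/140 = 16*(1/140) = 4/35)
41428 - B(-53, A(4, -3) - 1*(-27)) = 41428 - 1*4/35 = 41428 - 4/35 = 1449976/35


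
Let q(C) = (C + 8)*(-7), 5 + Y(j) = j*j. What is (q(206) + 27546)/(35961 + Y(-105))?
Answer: 2368/4271 ≈ 0.55444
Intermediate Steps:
Y(j) = -5 + j**2 (Y(j) = -5 + j*j = -5 + j**2)
q(C) = -56 - 7*C (q(C) = (8 + C)*(-7) = -56 - 7*C)
(q(206) + 27546)/(35961 + Y(-105)) = ((-56 - 7*206) + 27546)/(35961 + (-5 + (-105)**2)) = ((-56 - 1442) + 27546)/(35961 + (-5 + 11025)) = (-1498 + 27546)/(35961 + 11020) = 26048/46981 = 26048*(1/46981) = 2368/4271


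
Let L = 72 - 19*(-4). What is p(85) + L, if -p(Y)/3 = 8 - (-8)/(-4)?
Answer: 130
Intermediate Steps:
L = 148 (L = 72 - 19*(-4) = 72 + 76 = 148)
p(Y) = -18 (p(Y) = -3*(8 - (-8)/(-4)) = -3*(8 - (-8)*(-1)/4) = -3*(8 - 4*½) = -3*(8 - 2) = -3*6 = -18)
p(85) + L = -18 + 148 = 130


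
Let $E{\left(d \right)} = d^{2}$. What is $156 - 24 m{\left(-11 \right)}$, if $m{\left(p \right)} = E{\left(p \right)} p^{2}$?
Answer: $-351228$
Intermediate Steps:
$m{\left(p \right)} = p^{4}$ ($m{\left(p \right)} = p^{2} p^{2} = p^{4}$)
$156 - 24 m{\left(-11 \right)} = 156 - 24 \left(-11\right)^{4} = 156 - 351384 = -351228$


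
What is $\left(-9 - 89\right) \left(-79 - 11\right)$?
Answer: $8820$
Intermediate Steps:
$\left(-9 - 89\right) \left(-79 - 11\right) = \left(-98\right) \left(-90\right) = 8820$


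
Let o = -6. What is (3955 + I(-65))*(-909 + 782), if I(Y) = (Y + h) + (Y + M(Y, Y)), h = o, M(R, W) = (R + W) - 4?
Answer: -467995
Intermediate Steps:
M(R, W) = -4 + R + W
h = -6
I(Y) = -10 + 4*Y (I(Y) = (Y - 6) + (Y + (-4 + Y + Y)) = (-6 + Y) + (Y + (-4 + 2*Y)) = (-6 + Y) + (-4 + 3*Y) = -10 + 4*Y)
(3955 + I(-65))*(-909 + 782) = (3955 + (-10 + 4*(-65)))*(-909 + 782) = (3955 + (-10 - 260))*(-127) = (3955 - 270)*(-127) = 3685*(-127) = -467995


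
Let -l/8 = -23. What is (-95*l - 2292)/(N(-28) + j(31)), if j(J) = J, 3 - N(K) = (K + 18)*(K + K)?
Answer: 9886/263 ≈ 37.589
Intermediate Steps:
l = 184 (l = -8*(-23) = 184)
N(K) = 3 - 2*K*(18 + K) (N(K) = 3 - (K + 18)*(K + K) = 3 - (18 + K)*2*K = 3 - 2*K*(18 + K))
(-95*l - 2292)/(N(-28) + j(31)) = (-95*184 - 2292)/((3 - 36*(-28) - 2*(-28)**2) + 31) = (-17480 - 2292)/((3 + 1008 - 2*784) + 31) = -19772/((3 + 1008 - 1568) + 31) = -19772/(-557 + 31) = -19772/(-526) = -19772*(-1/526) = 9886/263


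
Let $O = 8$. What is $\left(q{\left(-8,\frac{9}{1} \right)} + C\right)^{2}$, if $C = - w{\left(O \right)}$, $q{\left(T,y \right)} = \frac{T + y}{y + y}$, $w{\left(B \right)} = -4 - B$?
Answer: $\frac{47089}{324} \approx 145.34$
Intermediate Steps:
$q{\left(T,y \right)} = \frac{T + y}{2 y}$
$C = 12$ ($C = - (-4 - 8) = \left(-1\right) \left(-12\right) = 12$)
$\left(q{\left(-8,\frac{9}{1} \right)} + C\right)^{2} = \left(\frac{-8 + \frac{9}{1}}{2 \cdot \frac{9}{1}} + 12\right)^{2} = \left(\frac{-8 + 9 \cdot 1}{2 \cdot 9 \cdot 1} + 12\right)^{2} = \left(\frac{-8 + 9}{2 \cdot 9} + 12\right)^{2} = \left(\frac{1}{2} \cdot \frac{1}{9} \cdot 1 + 12\right)^{2} = \left(\frac{1}{18} + 12\right)^{2} = \left(\frac{217}{18}\right)^{2} = \frac{47089}{324}$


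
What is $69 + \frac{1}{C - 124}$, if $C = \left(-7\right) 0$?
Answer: $\frac{8555}{124} \approx 68.992$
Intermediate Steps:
$C = 0$
$69 + \frac{1}{C - 124} = 69 + \frac{1}{0 - 124} = 69 + \frac{1}{-124} = 69 - \frac{1}{124} = \frac{8555}{124}$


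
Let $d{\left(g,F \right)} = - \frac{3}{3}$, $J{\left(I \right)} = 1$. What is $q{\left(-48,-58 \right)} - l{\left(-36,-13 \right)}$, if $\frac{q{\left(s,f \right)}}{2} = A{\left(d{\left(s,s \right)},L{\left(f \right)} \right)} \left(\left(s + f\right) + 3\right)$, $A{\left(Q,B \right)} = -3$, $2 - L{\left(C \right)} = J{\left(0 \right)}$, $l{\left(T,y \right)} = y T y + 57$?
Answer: $6645$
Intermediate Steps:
$l{\left(T,y \right)} = 57 + T y^{2}$ ($l{\left(T,y \right)} = T y y + 57 = T y^{2} + 57 = 57 + T y^{2}$)
$d{\left(g,F \right)} = -1$ ($d{\left(g,F \right)} = \left(-3\right) \frac{1}{3} = -1$)
$L{\left(C \right)} = 1$ ($L{\left(C \right)} = 2 - 1 = 1$)
$q{\left(s,f \right)} = -18 - 6 f - 6 s$ ($q{\left(s,f \right)} = 2 \left(- 3 \left(\left(s + f\right) + 3\right)\right) = 2 \left(- 3 \left(\left(f + s\right) + 3\right)\right) = 2 \left(- 3 \left(3 + f + s\right)\right) = 2 \left(-9 - 3 f - 3 s\right) = -18 - 6 f - 6 s$)
$q{\left(-48,-58 \right)} - l{\left(-36,-13 \right)} = \left(-18 - -348 - -288\right) - \left(57 - 36 \left(-13\right)^{2}\right) = \left(-18 + 348 + 288\right) - \left(57 - 6084\right) = 618 - \left(57 - 6084\right) = 618 - -6027 = 618 + 6027 = 6645$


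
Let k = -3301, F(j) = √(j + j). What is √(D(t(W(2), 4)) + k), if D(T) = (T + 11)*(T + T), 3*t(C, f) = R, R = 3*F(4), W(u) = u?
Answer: √(-3285 + 44*√2) ≈ 56.769*I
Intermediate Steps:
F(j) = √2*√j (F(j) = √(2*j) = √2*√j)
R = 6*√2 (R = 3*(√2*√4) = 3*(√2*2) = 3*(2*√2) = 6*√2 ≈ 8.4853)
t(C, f) = 2*√2 (t(C, f) = (6*√2)/3 = 2*√2)
D(T) = 2*T*(11 + T) (D(T) = (11 + T)*(2*T) = 2*T*(11 + T))
√(D(t(W(2), 4)) + k) = √(2*(2*√2)*(11 + 2*√2) - 3301) = √(4*√2*(11 + 2*√2) - 3301) = √(-3301 + 4*√2*(11 + 2*√2))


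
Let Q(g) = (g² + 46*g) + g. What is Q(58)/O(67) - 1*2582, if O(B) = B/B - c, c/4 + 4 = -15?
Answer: -27532/11 ≈ -2502.9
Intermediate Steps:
c = -76 (c = -16 + 4*(-15) = -16 - 60 = -76)
Q(g) = g² + 47*g
O(B) = 77 (O(B) = B/B - 1*(-76) = 1 + 76 = 77)
Q(58)/O(67) - 1*2582 = (58*(47 + 58))/77 - 1*2582 = (58*105)*(1/77) - 2582 = 6090*(1/77) - 2582 = 870/11 - 2582 = -27532/11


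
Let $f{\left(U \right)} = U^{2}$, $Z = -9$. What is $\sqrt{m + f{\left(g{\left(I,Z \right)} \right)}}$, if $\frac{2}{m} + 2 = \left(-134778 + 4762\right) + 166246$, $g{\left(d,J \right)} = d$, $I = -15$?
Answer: $\frac{\sqrt{73826342214}}{18114} \approx 15.0$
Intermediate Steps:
$m = \frac{1}{18114}$ ($m = \frac{2}{-2 + \left(\left(-134778 + 4762\right) + 166246\right)} = \frac{2}{-2 + \left(-130016 + 166246\right)} = \frac{2}{-2 + 36230} = \frac{2}{36228} = 2 \cdot \frac{1}{36228} = \frac{1}{18114} \approx 5.5206 \cdot 10^{-5}$)
$\sqrt{m + f{\left(g{\left(I,Z \right)} \right)}} = \sqrt{\frac{1}{18114} + \left(-15\right)^{2}} = \sqrt{\frac{1}{18114} + 225} = \sqrt{\frac{4075651}{18114}} = \frac{\sqrt{73826342214}}{18114}$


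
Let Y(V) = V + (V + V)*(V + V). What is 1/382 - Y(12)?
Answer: -224615/382 ≈ -588.00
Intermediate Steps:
Y(V) = V + 4*V**2 (Y(V) = V + (2*V)*(2*V) = V + 4*V**2)
1/382 - Y(12) = 1/382 - 12*(1 + 4*12) = 1/382 - 12*(1 + 48) = 1/382 - 12*49 = 1/382 - 1*588 = 1/382 - 588 = -224615/382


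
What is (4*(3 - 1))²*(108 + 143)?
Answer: 16064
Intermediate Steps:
(4*(3 - 1))²*(108 + 143) = (4*2)²*251 = 8²*251 = 64*251 = 16064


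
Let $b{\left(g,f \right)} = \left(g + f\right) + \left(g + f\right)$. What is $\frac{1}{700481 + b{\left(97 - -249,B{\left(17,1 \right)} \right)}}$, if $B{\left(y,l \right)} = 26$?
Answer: $\frac{1}{701225} \approx 1.4261 \cdot 10^{-6}$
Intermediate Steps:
$b{\left(g,f \right)} = 2 f + 2 g$ ($b{\left(g,f \right)} = \left(f + g\right) + \left(f + g\right) = 2 f + 2 g$)
$\frac{1}{700481 + b{\left(97 - -249,B{\left(17,1 \right)} \right)}} = \frac{1}{700481 + \left(2 \cdot 26 + 2 \left(97 - -249\right)\right)} = \frac{1}{700481 + \left(52 + 2 \left(97 + 249\right)\right)} = \frac{1}{700481 + \left(52 + 2 \cdot 346\right)} = \frac{1}{700481 + \left(52 + 692\right)} = \frac{1}{700481 + 744} = \frac{1}{701225}$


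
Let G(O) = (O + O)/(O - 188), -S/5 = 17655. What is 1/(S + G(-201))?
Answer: -389/34338573 ≈ -1.1328e-5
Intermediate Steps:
S = -88275 (S = -5*17655 = -88275)
G(O) = 2*O/(-188 + O) (G(O) = (2*O)/(-188 + O) = 2*O/(-188 + O))
1/(S + G(-201)) = 1/(-88275 + 2*(-201)/(-188 - 201)) = 1/(-88275 + 2*(-201)/(-389)) = 1/(-88275 + 2*(-201)*(-1/389)) = 1/(-88275 + 402/389) = 1/(-34338573/389) = -389/34338573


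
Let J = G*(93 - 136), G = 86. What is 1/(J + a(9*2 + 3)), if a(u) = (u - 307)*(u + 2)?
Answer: -1/10276 ≈ -9.7314e-5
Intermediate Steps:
a(u) = (-307 + u)*(2 + u)
J = -3698 (J = 86*(93 - 136) = 86*(-43) = -3698)
1/(J + a(9*2 + 3)) = 1/(-3698 + (-614 + (9*2 + 3)² - 305*(9*2 + 3))) = 1/(-3698 + (-614 + (18 + 3)² - 305*(18 + 3))) = 1/(-3698 + (-614 + 21² - 305*21)) = 1/(-3698 + (-614 + 441 - 6405)) = 1/(-3698 - 6578) = 1/(-10276) = -1/10276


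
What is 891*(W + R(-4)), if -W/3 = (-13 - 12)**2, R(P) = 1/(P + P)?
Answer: -13365891/8 ≈ -1.6707e+6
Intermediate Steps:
R(P) = 1/(2*P)
W = -1875 (W = -3*(-13 - 12)**2 = -3*(-25)**2 = -3*625 = -1875)
891*(W + R(-4)) = 891*(-1875 + (1/2)/(-4)) = 891*(-1875 + (1/2)*(-1/4)) = 891*(-1875 - 1/8) = 891*(-15001/8) = -13365891/8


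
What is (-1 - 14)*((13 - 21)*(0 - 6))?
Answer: -720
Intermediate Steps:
(-1 - 14)*((13 - 21)*(0 - 6)) = -(-120)*(-6) = -15*48 = -720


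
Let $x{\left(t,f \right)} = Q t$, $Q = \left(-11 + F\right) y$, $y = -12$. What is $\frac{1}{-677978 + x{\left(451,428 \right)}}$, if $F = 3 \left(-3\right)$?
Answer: $- \frac{1}{569738} \approx -1.7552 \cdot 10^{-6}$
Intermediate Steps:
$F = -9$
$Q = 240$ ($Q = \left(-11 - 9\right) \left(-12\right) = \left(-20\right) \left(-12\right) = 240$)
$x{\left(t,f \right)} = 240 t$
$\frac{1}{-677978 + x{\left(451,428 \right)}} = \frac{1}{-677978 + 240 \cdot 451} = \frac{1}{-677978 + 108240} = \frac{1}{-569738} = - \frac{1}{569738}$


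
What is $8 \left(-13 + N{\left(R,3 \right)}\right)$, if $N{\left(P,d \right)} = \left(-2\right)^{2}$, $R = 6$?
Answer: $-72$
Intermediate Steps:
$N{\left(P,d \right)} = 4$
$8 \left(-13 + N{\left(R,3 \right)}\right) = 8 \left(-13 + 4\right) = 8 \left(-9\right) = -72$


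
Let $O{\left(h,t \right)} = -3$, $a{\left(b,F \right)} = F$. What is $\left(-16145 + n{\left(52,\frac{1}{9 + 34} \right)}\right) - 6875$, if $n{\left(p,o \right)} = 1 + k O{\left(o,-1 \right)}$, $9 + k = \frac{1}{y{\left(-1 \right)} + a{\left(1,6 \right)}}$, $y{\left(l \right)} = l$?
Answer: $- \frac{114963}{5} \approx -22993.0$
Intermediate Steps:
$k = - \frac{44}{5}$ ($k = -9 + \frac{1}{-1 + 6} = -9 + \frac{1}{5} = - \frac{44}{5} \approx -8.8$)
$n{\left(p,o \right)} = \frac{137}{5}$ ($n{\left(p,o \right)} = 1 - - \frac{132}{5} = 1 + \frac{132}{5} = \frac{137}{5}$)
$\left(-16145 + n{\left(52,\frac{1}{9 + 34} \right)}\right) - 6875 = \left(-16145 + \frac{137}{5}\right) - 6875 = - \frac{80588}{5} - 6875 = - \frac{114963}{5}$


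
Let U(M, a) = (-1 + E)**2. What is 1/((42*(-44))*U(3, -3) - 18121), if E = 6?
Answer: -1/64321 ≈ -1.5547e-5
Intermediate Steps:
U(M, a) = 25 (U(M, a) = (-1 + 6)**2 = 5**2 = 25)
1/((42*(-44))*U(3, -3) - 18121) = 1/((42*(-44))*25 - 18121) = 1/(-1848*25 - 18121) = 1/(-46200 - 18121) = 1/(-64321) = -1/64321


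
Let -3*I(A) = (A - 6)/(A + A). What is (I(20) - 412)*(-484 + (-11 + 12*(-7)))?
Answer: 4772311/20 ≈ 2.3862e+5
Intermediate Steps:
I(A) = -(-6 + A)/(6*A) (I(A) = -(A - 6)/(3*(A + A)) = -(-6 + A)/(3*(2*A)) = -(-6 + A)*1/(2*A)/3 = -(-6 + A)/(6*A))
(I(20) - 412)*(-484 + (-11 + 12*(-7))) = ((⅙)*(6 - 1*20)/20 - 412)*(-484 + (-11 + 12*(-7))) = ((⅙)*(1/20)*(6 - 20) - 412)*(-484 + (-11 - 84)) = ((⅙)*(1/20)*(-14) - 412)*(-484 - 95) = (-7/60 - 412)*(-579) = -24727/60*(-579) = 4772311/20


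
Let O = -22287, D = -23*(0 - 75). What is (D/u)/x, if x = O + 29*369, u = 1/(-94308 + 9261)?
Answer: 48902025/3862 ≈ 12662.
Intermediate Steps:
u = -1/85047 (u = 1/(-85047) = -1/85047 ≈ -1.1758e-5)
D = 1725 (D = -23*(-75) = 1725)
x = -11586 (x = -22287 + 29*369 = -22287 + 10701 = -11586)
(D/u)/x = (1725/(-1/85047))/(-11586) = (1725*(-85047))*(-1/11586) = -146706075*(-1/11586) = 48902025/3862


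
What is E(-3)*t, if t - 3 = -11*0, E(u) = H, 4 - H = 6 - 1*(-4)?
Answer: -18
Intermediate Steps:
H = -6 (H = 4 - (6 - 1*(-4)) = 4 - (6 + 4) = 4 - 1*10 = 4 - 10 = -6)
E(u) = -6
t = 3 (t = 3 - 11*0 = 3 + 0 = 3)
E(-3)*t = -6*3 = -18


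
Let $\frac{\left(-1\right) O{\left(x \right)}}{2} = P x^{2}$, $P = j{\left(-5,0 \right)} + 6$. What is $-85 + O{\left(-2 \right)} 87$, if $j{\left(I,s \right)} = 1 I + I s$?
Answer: $-781$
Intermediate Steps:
$j{\left(I,s \right)} = I + I s$
$P = 1$ ($P = - 5 \left(1 + 0\right) + 6 = \left(-5\right) 1 + 6 = -5 + 6 = 1$)
$O{\left(x \right)} = - 2 x^{2}$ ($O{\left(x \right)} = - 2 \cdot 1 x^{2} = - 2 x^{2}$)
$-85 + O{\left(-2 \right)} 87 = -85 + - 2 \left(-2\right)^{2} \cdot 87 = -85 + \left(-2\right) 4 \cdot 87 = -85 - 696 = -781$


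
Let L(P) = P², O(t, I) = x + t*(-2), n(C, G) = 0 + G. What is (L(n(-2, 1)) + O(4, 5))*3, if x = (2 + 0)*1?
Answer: -15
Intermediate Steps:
x = 2 (x = 2*1 = 2)
n(C, G) = G
O(t, I) = 2 - 2*t (O(t, I) = 2 + t*(-2) = 2 - 2*t)
(L(n(-2, 1)) + O(4, 5))*3 = (1² + (2 - 2*4))*3 = (1 + (2 - 8))*3 = (1 - 6)*3 = -5*3 = -15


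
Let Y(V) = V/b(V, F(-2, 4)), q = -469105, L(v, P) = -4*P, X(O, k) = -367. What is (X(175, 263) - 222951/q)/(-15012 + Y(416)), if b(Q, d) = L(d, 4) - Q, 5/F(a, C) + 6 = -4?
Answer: 2321170884/95075855875 ≈ 0.024414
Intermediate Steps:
F(a, C) = -½ (F(a, C) = 5/(-6 - 4) = 5/(-10) = 5*(-⅒) = -½)
b(Q, d) = -16 - Q (b(Q, d) = -4*4 - Q = -16 - Q)
Y(V) = V/(-16 - V)
(X(175, 263) - 222951/q)/(-15012 + Y(416)) = (-367 - 222951/(-469105))/(-15012 - 1*416/(16 + 416)) = (-367 - 222951*(-1/469105))/(-15012 - 1*416/432) = (-367 + 222951/469105)/(-15012 - 1*416*1/432) = -171938584/(469105*(-15012 - 26/27)) = -171938584/(469105*(-405350/27)) = -171938584/469105*(-27/405350) = 2321170884/95075855875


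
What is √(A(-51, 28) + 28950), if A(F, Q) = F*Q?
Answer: 3*√3058 ≈ 165.90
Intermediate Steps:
√(A(-51, 28) + 28950) = √(-51*28 + 28950) = √(-1428 + 28950) = √27522 = 3*√3058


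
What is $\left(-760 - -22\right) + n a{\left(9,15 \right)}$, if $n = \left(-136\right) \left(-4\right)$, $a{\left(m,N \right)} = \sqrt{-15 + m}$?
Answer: $-738 + 544 i \sqrt{6} \approx -738.0 + 1332.5 i$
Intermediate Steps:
$n = 544$
$\left(-760 - -22\right) + n a{\left(9,15 \right)} = \left(-760 - -22\right) + 544 \sqrt{-15 + 9} = \left(-760 + 22\right) + 544 \sqrt{-6} = -738 + 544 i \sqrt{6}$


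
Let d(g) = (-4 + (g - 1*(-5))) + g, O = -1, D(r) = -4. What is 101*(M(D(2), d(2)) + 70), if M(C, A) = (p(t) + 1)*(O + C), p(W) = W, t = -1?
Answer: 7070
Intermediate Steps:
d(g) = 1 + 2*g (d(g) = (-4 + (g + 5)) + g = (-4 + (5 + g)) + g = (1 + g) + g = 1 + 2*g)
M(C, A) = 0 (M(C, A) = (-1 + 1)*(-1 + C) = 0*(-1 + C) = 0)
101*(M(D(2), d(2)) + 70) = 101*(0 + 70) = 101*70 = 7070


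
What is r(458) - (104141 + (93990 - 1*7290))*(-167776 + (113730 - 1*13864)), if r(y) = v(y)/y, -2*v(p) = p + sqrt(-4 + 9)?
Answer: 25920024619/2 - sqrt(5)/916 ≈ 1.2960e+10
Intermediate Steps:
v(p) = -p/2 - sqrt(5)/2 (v(p) = -(p + sqrt(-4 + 9))/2 = -(p + sqrt(5))/2 = -p/2 - sqrt(5)/2)
r(y) = (-y/2 - sqrt(5)/2)/y
r(458) - (104141 + (93990 - 1*7290))*(-167776 + (113730 - 1*13864)) = (1/2)*(-1*458 - sqrt(5))/458 - (104141 + (93990 - 1*7290))*(-167776 + (113730 - 1*13864)) = (1/2)*(1/458)*(-458 - sqrt(5)) - (104141 + (93990 - 7290))*(-167776 + (113730 - 13864)) = (-1/2 - sqrt(5)/916) - (104141 + 86700)*(-167776 + 99866) = (-1/2 - sqrt(5)/916) - 190841*(-67910) = (-1/2 - sqrt(5)/916) - 1*(-12960012310) = (-1/2 - sqrt(5)/916) + 12960012310 = 25920024619/2 - sqrt(5)/916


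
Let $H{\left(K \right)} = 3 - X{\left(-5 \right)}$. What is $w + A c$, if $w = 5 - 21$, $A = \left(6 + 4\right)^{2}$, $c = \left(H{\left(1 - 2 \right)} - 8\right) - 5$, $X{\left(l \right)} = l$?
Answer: $-516$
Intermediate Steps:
$H{\left(K \right)} = 8$ ($H{\left(K \right)} = 3 - -5 = 3 + 5 = 8$)
$c = -5$ ($c = \left(8 - 8\right) - 5 = 0 - 5 = -5$)
$A = 100$ ($A = 10^{2} = 100$)
$w = -16$ ($w = 5 - 21 = -16$)
$w + A c = -16 + 100 \left(-5\right) = -16 - 500 = -516$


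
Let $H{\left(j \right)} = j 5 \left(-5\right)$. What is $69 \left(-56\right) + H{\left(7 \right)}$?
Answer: $-4039$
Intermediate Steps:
$H{\left(j \right)} = - 25 j$ ($H{\left(j \right)} = 5 j \left(-5\right) = - 25 j$)
$69 \left(-56\right) + H{\left(7 \right)} = 69 \left(-56\right) - 175 = -3864 - 175 = -4039$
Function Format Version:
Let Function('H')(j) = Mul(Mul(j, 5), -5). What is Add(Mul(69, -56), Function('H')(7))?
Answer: -4039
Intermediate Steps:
Function('H')(j) = Mul(-25, j) (Function('H')(j) = Mul(Mul(5, j), -5) = Mul(-25, j))
Add(Mul(69, -56), Function('H')(7)) = Add(Mul(69, -56), Mul(-25, 7)) = Add(-3864, -175) = -4039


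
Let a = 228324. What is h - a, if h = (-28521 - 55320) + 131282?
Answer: -180883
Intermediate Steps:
h = 47441 (h = -83841 + 131282 = 47441)
h - a = 47441 - 1*228324 = 47441 - 228324 = -180883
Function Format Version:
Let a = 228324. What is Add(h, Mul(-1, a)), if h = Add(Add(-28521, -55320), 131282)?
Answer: -180883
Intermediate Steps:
h = 47441 (h = Add(-83841, 131282) = 47441)
Add(h, Mul(-1, a)) = Add(47441, Mul(-1, 228324)) = Add(47441, -228324) = -180883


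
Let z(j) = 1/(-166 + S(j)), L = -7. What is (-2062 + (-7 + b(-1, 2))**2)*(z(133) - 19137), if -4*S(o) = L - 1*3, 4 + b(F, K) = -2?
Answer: 3948672431/109 ≈ 3.6226e+7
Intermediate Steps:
b(F, K) = -6 (b(F, K) = -4 - 2 = -6)
S(o) = 5/2 (S(o) = -(-7 - 1*3)/4 = -(-7 - 3)/4 = -1/4*(-10) = 5/2)
z(j) = -2/327 (z(j) = 1/(-166 + 5/2) = 1/(-327/2) = -2/327)
(-2062 + (-7 + b(-1, 2))**2)*(z(133) - 19137) = (-2062 + (-7 - 6)**2)*(-2/327 - 19137) = (-2062 + (-13)**2)*(-6257801/327) = (-2062 + 169)*(-6257801/327) = -1893*(-6257801/327) = 3948672431/109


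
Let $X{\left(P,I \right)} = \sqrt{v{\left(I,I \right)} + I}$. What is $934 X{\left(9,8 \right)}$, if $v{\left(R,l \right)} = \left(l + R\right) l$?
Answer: $1868 \sqrt{34} \approx 10892.0$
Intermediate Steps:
$v{\left(R,l \right)} = l \left(R + l\right)$ ($v{\left(R,l \right)} = \left(R + l\right) l = l \left(R + l\right)$)
$X{\left(P,I \right)} = \sqrt{I + 2 I^{2}}$ ($X{\left(P,I \right)} = \sqrt{I \left(I + I\right) + I} = \sqrt{I 2 I + I} = \sqrt{2 I^{2} + I} = \sqrt{I + 2 I^{2}}$)
$934 X{\left(9,8 \right)} = 934 \sqrt{8 \left(1 + 2 \cdot 8\right)} = 934 \sqrt{8 \left(1 + 16\right)} = 934 \sqrt{8 \cdot 17} = 934 \sqrt{136} = 934 \cdot 2 \sqrt{34} = 1868 \sqrt{34}$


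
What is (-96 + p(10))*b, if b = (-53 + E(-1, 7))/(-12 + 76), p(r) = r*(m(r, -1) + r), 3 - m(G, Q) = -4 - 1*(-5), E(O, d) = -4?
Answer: -171/8 ≈ -21.375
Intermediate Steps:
m(G, Q) = 2 (m(G, Q) = 3 - (-4 - 1*(-5)) = 3 - (-4 + 5) = 3 - 1*1 = 3 - 1 = 2)
p(r) = r*(2 + r)
b = -57/64 (b = (-53 - 4)/(-12 + 76) = -57/64 ≈ -0.89063)
(-96 + p(10))*b = (-96 + 10*(2 + 10))*(-57/64) = (-96 + 10*12)*(-57/64) = (-96 + 120)*(-57/64) = 24*(-57/64) = -171/8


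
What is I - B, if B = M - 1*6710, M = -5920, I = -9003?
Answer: 3627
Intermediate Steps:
B = -12630 (B = -5920 - 1*6710 = -5920 - 6710 = -12630)
I - B = -9003 - 1*(-12630) = -9003 + 12630 = 3627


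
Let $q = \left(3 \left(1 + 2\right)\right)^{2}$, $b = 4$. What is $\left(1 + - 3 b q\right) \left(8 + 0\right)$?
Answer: $-7768$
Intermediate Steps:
$q = 81$ ($q = \left(3 \cdot 3\right)^{2} = 9^{2} = 81$)
$\left(1 + - 3 b q\right) \left(8 + 0\right) = \left(1 + \left(-3\right) 4 \cdot 81\right) \left(8 + 0\right) = \left(1 - 972\right) 8 = \left(-971\right) 8 = -7768$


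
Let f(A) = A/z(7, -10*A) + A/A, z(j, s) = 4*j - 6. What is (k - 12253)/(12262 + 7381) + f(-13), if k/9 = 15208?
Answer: 2918405/432146 ≈ 6.7533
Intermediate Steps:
k = 136872 (k = 9*15208 = 136872)
z(j, s) = -6 + 4*j
f(A) = 1 + A/22 (f(A) = A/(-6 + 4*7) + A/A = A/(-6 + 28) + 1 = A/22 + 1 = 1 + A/22)
(k - 12253)/(12262 + 7381) + f(-13) = (136872 - 12253)/(12262 + 7381) + (1 + (1/22)*(-13)) = 124619/19643 + (1 - 13/22) = 124619*(1/19643) + 9/22 = 124619/19643 + 9/22 = 2918405/432146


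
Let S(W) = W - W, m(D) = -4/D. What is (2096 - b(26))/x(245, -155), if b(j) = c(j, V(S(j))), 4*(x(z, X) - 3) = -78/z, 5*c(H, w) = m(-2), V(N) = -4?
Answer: 1026844/1431 ≈ 717.57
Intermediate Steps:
S(W) = 0
c(H, w) = ⅖ (c(H, w) = (-4/(-2))/5 = (-4*(-½))/5 = (⅕)*2 = ⅖)
x(z, X) = 3 - 39/(2*z) (x(z, X) = 3 + (-78/z)/4 = 3 - 39/(2*z))
b(j) = ⅖
(2096 - b(26))/x(245, -155) = (2096 - 1*⅖)/(3 - 39/2/245) = (2096 - ⅖)/(3 - 39/2*1/245) = 10478/(5*(3 - 39/490)) = 10478/(5*(1431/490)) = (10478/5)*(490/1431) = 1026844/1431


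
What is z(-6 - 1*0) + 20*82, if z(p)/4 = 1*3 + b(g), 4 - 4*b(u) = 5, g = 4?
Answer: 1651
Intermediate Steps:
b(u) = -¼ (b(u) = 1 - ¼*5 = 1 - 5/4 = -¼)
z(p) = 11 (z(p) = 4*(1*3 - ¼) = 4*(3 - ¼) = 4*(11/4) = 11)
z(-6 - 1*0) + 20*82 = 11 + 20*82 = 11 + 1640 = 1651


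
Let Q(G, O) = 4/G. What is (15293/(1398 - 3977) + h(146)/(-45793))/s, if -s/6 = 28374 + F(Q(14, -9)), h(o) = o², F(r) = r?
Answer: 5287004191/140742307182840 ≈ 3.7565e-5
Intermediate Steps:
s = -1191720/7 (s = -6*(28374 + 4/14) = -6*(28374 + 4*(1/14)) = -6*(28374 + 2/7) = -6*198620/7 = -1191720/7 ≈ -1.7025e+5)
(15293/(1398 - 3977) + h(146)/(-45793))/s = (15293/(1398 - 3977) + 146²/(-45793))/(-1191720/7) = (15293/(-2579) + 21316*(-1/45793))*(-7/1191720) = (15293*(-1/2579) - 21316/45793)*(-7/1191720) = (-15293/2579 - 21316/45793)*(-7/1191720) = -755286313/118100147*(-7/1191720) = 5287004191/140742307182840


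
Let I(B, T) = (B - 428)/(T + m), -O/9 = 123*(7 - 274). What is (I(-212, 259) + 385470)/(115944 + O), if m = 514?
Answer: 297967670/318099549 ≈ 0.93671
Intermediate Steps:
O = 295569 (O = -1107*(7 - 274) = -1107*(-267) = -9*(-32841) = 295569)
I(B, T) = (-428 + B)/(514 + T) (I(B, T) = (B - 428)/(T + 514) = (-428 + B)/(514 + T))
(I(-212, 259) + 385470)/(115944 + O) = ((-428 - 212)/(514 + 259) + 385470)/(115944 + 295569) = (-640/773 + 385470)/411513 = ((1/773)*(-640) + 385470)*(1/411513) = (-640/773 + 385470)*(1/411513) = (297967670/773)*(1/411513) = 297967670/318099549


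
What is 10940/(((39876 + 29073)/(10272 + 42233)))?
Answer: 574404700/68949 ≈ 8330.9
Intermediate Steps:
10940/(((39876 + 29073)/(10272 + 42233))) = 10940/((68949/52505)) = 10940/((68949*(1/52505))) = 10940/(68949/52505) = 10940*(52505/68949) = 574404700/68949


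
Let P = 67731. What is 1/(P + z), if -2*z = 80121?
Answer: 2/55341 ≈ 3.6140e-5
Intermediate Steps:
z = -80121/2 (z = -½*80121 = -80121/2 ≈ -40061.)
1/(P + z) = 1/(67731 - 80121/2) = 1/(55341/2) = 2/55341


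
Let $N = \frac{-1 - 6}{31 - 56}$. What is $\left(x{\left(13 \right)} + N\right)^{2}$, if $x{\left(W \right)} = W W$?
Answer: $\frac{17909824}{625} \approx 28656.0$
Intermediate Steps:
$x{\left(W \right)} = W^{2}$
$N = \frac{7}{25}$ ($N = - \frac{7}{-25} = \left(-7\right) \left(- \frac{1}{25}\right) = \frac{7}{25} \approx 0.28$)
$\left(x{\left(13 \right)} + N\right)^{2} = \left(13^{2} + \frac{7}{25}\right)^{2} = \left(169 + \frac{7}{25}\right)^{2} = \left(\frac{4232}{25}\right)^{2} = \frac{17909824}{625}$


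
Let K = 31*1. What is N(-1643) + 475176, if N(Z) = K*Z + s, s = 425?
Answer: 424668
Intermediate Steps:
K = 31
N(Z) = 425 + 31*Z (N(Z) = 31*Z + 425 = 425 + 31*Z)
N(-1643) + 475176 = (425 + 31*(-1643)) + 475176 = (425 - 50933) + 475176 = -50508 + 475176 = 424668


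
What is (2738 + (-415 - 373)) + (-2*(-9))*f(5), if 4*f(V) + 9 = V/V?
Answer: 1914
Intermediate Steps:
f(V) = -2 (f(V) = -9/4 + (V/V)/4 = -9/4 + (¼)*1 = -9/4 + ¼ = -2)
(2738 + (-415 - 373)) + (-2*(-9))*f(5) = (2738 + (-415 - 373)) - 2*(-9)*(-2) = (2738 - 788) + 18*(-2) = 1950 - 36 = 1914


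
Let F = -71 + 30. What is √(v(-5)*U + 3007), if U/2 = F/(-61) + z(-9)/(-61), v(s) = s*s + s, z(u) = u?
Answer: 3*√1256783/61 ≈ 55.134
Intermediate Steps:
F = -41
v(s) = s + s² (v(s) = s² + s = s + s²)
U = 100/61 (U = 2*(-41/(-61) - 9/(-61)) = 2*(-41*(-1/61) - 9*(-1/61)) = 2*(41/61 + 9/61) = 2*(50/61) = 100/61 ≈ 1.6393)
√(v(-5)*U + 3007) = √(-5*(1 - 5)*(100/61) + 3007) = √(-5*(-4)*(100/61) + 3007) = √(20*(100/61) + 3007) = √(2000/61 + 3007) = √(185427/61) = 3*√1256783/61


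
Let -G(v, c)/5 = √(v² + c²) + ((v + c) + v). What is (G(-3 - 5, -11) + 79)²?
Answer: 50421 - 2140*√185 ≈ 21314.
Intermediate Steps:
G(v, c) = -10*v - 5*c - 5*√(c² + v²) (G(v, c) = -5*(√(v² + c²) + ((v + c) + v)) = -5*(√(c² + v²) + ((c + v) + v)) = -5*(√(c² + v²) + (c + 2*v)) = -5*(c + √(c² + v²) + 2*v) = -10*v - 5*c - 5*√(c² + v²))
(G(-3 - 5, -11) + 79)² = ((-10*(-3 - 5) - 5*(-11) - 5*√((-11)² + (-3 - 5)²)) + 79)² = ((-10*(-8) + 55 - 5*√(121 + (-8)²)) + 79)² = ((80 + 55 - 5*√(121 + 64)) + 79)² = ((80 + 55 - 5*√185) + 79)² = ((135 - 5*√185) + 79)² = (214 - 5*√185)²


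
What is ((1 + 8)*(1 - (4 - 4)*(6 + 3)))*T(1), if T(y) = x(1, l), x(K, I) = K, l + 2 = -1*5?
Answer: 9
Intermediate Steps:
l = -7 (l = -2 - 1*5 = -2 - 5 = -7)
T(y) = 1
((1 + 8)*(1 - (4 - 4)*(6 + 3)))*T(1) = ((1 + 8)*(1 - (4 - 4)*(6 + 3)))*1 = (9*(1 - 0*9))*1 = (9*(1 - 1*0))*1 = (9*(1 + 0))*1 = (9*1)*1 = 9*1 = 9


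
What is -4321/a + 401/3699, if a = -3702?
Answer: 5822627/4564566 ≈ 1.2756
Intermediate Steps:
-4321/a + 401/3699 = -4321/(-3702) + 401/3699 = -4321*(-1/3702) + 401*(1/3699) = 4321/3702 + 401/3699 = 5822627/4564566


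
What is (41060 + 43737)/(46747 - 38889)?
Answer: 84797/7858 ≈ 10.791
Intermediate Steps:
(41060 + 43737)/(46747 - 38889) = 84797/7858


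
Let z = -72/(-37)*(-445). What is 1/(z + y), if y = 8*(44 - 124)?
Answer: -37/55720 ≈ -0.00066403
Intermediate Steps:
y = -640 (y = 8*(-80) = -640)
z = -32040/37 (z = -72*(-1/37)*(-445) = (72/37)*(-445) = -32040/37 ≈ -865.95)
1/(z + y) = 1/(-32040/37 - 640) = 1/(-55720/37) = -37/55720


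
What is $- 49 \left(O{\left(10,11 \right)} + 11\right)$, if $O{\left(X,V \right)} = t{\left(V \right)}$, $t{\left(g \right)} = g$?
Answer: $-1078$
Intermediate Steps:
$O{\left(X,V \right)} = V$
$- 49 \left(O{\left(10,11 \right)} + 11\right) = - 49 \left(11 + 11\right) = \left(-49\right) 22 = -1078$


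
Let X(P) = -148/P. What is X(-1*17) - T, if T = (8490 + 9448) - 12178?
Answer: -97772/17 ≈ -5751.3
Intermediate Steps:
T = 5760 (T = 17938 - 12178 = 5760)
X(-1*17) - T = -148/((-1*17)) - 1*5760 = -148/(-17) - 5760 = -148*(-1/17) - 5760 = 148/17 - 5760 = -97772/17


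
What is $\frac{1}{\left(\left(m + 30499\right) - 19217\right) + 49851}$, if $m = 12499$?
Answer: $\frac{1}{73632} \approx 1.3581 \cdot 10^{-5}$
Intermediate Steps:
$\frac{1}{\left(\left(m + 30499\right) - 19217\right) + 49851} = \frac{1}{\left(\left(12499 + 30499\right) - 19217\right) + 49851} = \frac{1}{\left(42998 - 19217\right) + 49851} = \frac{1}{23781 + 49851} = \frac{1}{73632}$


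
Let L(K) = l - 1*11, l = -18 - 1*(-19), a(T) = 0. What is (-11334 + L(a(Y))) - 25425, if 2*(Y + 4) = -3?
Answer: -36769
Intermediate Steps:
Y = -11/2 (Y = -4 + (½)*(-3) = -4 - 3/2 = -11/2 ≈ -5.5000)
l = 1 (l = -18 + 19 = 1)
L(K) = -10 (L(K) = 1 - 1*11 = 1 - 11 = -10)
(-11334 + L(a(Y))) - 25425 = (-11334 - 10) - 25425 = -11344 - 25425 = -36769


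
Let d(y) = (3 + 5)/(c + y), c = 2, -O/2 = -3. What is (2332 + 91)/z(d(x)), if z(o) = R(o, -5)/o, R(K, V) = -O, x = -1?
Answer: -9692/3 ≈ -3230.7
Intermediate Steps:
O = 6 (O = -2*(-3) = 6)
R(K, V) = -6 (R(K, V) = -1*6 = -6)
d(y) = 8/(2 + y) (d(y) = (3 + 5)/(2 + y) = 8/(2 + y))
z(o) = -6/o
(2332 + 91)/z(d(x)) = (2332 + 91)/((-6/(8/(2 - 1)))) = 2423/((-6/(8/1))) = 2423/((-6/(8*1))) = 2423/((-6/8)) = 2423/((-6*⅛)) = 2423/(-¾) = 2423*(-4/3) = -9692/3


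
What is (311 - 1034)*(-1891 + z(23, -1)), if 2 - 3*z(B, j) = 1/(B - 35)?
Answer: 16400291/12 ≈ 1.3667e+6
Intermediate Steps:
z(B, j) = ⅔ - 1/(3*(-35 + B)) (z(B, j) = ⅔ - 1/(3*(B - 35)) = ⅔ - 1/(3*(-35 + B)))
(311 - 1034)*(-1891 + z(23, -1)) = (311 - 1034)*(-1891 + (-71 + 2*23)/(3*(-35 + 23))) = -723*(-1891 + (⅓)*(-71 + 46)/(-12)) = -723*(-1891 + (⅓)*(-1/12)*(-25)) = -723*(-1891 + 25/36) = -723*(-68051/36) = 16400291/12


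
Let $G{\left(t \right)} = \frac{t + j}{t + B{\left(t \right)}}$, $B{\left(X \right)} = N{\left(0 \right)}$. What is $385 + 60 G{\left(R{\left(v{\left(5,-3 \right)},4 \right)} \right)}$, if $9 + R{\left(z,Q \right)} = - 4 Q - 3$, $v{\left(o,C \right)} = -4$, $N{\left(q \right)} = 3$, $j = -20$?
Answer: $\frac{2501}{5} \approx 500.2$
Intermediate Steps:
$B{\left(X \right)} = 3$
$R{\left(z,Q \right)} = -12 - 4 Q$ ($R{\left(z,Q \right)} = -9 - \left(3 + 4 Q\right) = -12 - 4 Q$)
$G{\left(t \right)} = \frac{-20 + t}{3 + t}$ ($G{\left(t \right)} = \frac{t - 20}{t + 3} = \frac{-20 + t}{3 + t}$)
$385 + 60 G{\left(R{\left(v{\left(5,-3 \right)},4 \right)} \right)} = 385 + 60 \frac{-20 - 28}{3 - 28} = 385 + 60 \frac{1}{-25} \left(-48\right) = 385 + 60 \left(\left(- \frac{1}{25}\right) \left(-48\right)\right) = 385 + 60 \cdot \frac{48}{25} = 385 + \frac{576}{5} = \frac{2501}{5}$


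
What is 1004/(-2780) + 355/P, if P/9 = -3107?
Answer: -7265438/19434285 ≈ -0.37385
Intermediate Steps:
P = -27963 (P = 9*(-3107) = -27963)
1004/(-2780) + 355/P = 1004/(-2780) + 355/(-27963) = 1004*(-1/2780) + 355*(-1/27963) = -251/695 - 355/27963 = -7265438/19434285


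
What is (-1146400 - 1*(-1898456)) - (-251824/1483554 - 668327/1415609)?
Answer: 789709257987936295/1050066197193 ≈ 7.5206e+5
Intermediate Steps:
(-1146400 - 1*(-1898456)) - (-251824/1483554 - 668327/1415609) = (-1146400 + 1898456) - (-251824*1/1483554 - 668327*1/1415609) = 752056 - (-125912/741777 - 668327/1415609) = 752056 - 1*(-673991757487/1050066197193) = 752056 + 673991757487/1050066197193 = 789709257987936295/1050066197193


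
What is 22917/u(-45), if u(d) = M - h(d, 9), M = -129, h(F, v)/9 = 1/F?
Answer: -114585/644 ≈ -177.93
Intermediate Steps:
h(F, v) = 9/F
u(d) = -129 - 9/d
22917/u(-45) = 22917/(-129 - 9/(-45)) = 22917/(-129 - 9*(-1/45)) = 22917/(-129 + ⅕) = 22917/(-644/5) = 22917*(-5/644) = -114585/644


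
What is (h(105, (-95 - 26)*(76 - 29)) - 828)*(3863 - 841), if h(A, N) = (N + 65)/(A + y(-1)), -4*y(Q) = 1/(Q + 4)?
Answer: -3354166152/1259 ≈ -2.6642e+6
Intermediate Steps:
y(Q) = -1/(4*(4 + Q)) (y(Q) = -1/(4*(Q + 4)) = -1/(4*(4 + Q)))
h(A, N) = (65 + N)/(-1/12 + A) (h(A, N) = (N + 65)/(A - 1/(16 + 4*(-1))) = (65 + N)/(A - 1/(16 - 4)) = (65 + N)/(A - 1/12) = (65 + N)/(-1/12 + A))
(h(105, (-95 - 26)*(76 - 29)) - 828)*(3863 - 841) = (12*(65 + (-95 - 26)*(76 - 29))/(-1 + 12*105) - 828)*(3863 - 841) = (12*(65 - 121*47)/(-1 + 1260) - 828)*3022 = (12*(65 - 5687)/1259 - 828)*3022 = (12*(1/1259)*(-5622) - 828)*3022 = (-67464/1259 - 828)*3022 = -1109916/1259*3022 = -3354166152/1259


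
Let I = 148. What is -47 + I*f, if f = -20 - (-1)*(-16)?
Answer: -5375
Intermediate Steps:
f = -36 (f = -20 - 1*16 = -20 - 16 = -36)
-47 + I*f = -47 + 148*(-36) = -47 - 5328 = -5375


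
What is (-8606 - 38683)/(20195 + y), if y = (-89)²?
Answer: -1433/852 ≈ -1.6819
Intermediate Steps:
y = 7921
(-8606 - 38683)/(20195 + y) = (-8606 - 38683)/(20195 + 7921) = -47289/28116 = -47289*1/28116 = -1433/852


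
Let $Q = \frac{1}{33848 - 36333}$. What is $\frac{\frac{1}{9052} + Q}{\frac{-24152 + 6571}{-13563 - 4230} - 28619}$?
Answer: $\frac{116846631}{11454063257346920} \approx 1.0201 \cdot 10^{-8}$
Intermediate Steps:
$Q = - \frac{1}{2485}$ ($Q = \frac{1}{33848 - 36333} = \frac{1}{-2485} = - \frac{1}{2485} \approx -0.00040241$)
$\frac{\frac{1}{9052} + Q}{\frac{-24152 + 6571}{-13563 - 4230} - 28619} = \frac{\frac{1}{9052} - \frac{1}{2485}}{\frac{-24152 + 6571}{-13563 - 4230} - 28619} = \frac{\frac{1}{9052} - \frac{1}{2485}}{- \frac{17581}{-17793} - 28619} = - \frac{6567}{22494220 \left(\left(-17581\right) \left(- \frac{1}{17793}\right) - 28619\right)} = - \frac{6567}{22494220 \left(\frac{17581}{17793} - 28619\right)} = - \frac{6567}{22494220 \left(- \frac{509200286}{17793}\right)} = \left(- \frac{6567}{22494220}\right) \left(- \frac{17793}{509200286}\right) = \frac{116846631}{11454063257346920}$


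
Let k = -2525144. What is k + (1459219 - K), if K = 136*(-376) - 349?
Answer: -1014440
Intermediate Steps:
K = -51485 (K = -51136 - 349 = -51485)
k + (1459219 - K) = -2525144 + (1459219 - 1*(-51485)) = -2525144 + (1459219 + 51485) = -2525144 + 1510704 = -1014440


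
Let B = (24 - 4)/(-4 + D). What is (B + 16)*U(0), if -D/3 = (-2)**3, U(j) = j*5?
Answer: 0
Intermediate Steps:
U(j) = 5*j
D = 24 (D = -3*(-2)**3 = -3*(-8) = 24)
B = 1 (B = (24 - 4)/(-4 + 24) = 20/20 = 20*(1/20) = 1)
(B + 16)*U(0) = (1 + 16)*(5*0) = 17*0 = 0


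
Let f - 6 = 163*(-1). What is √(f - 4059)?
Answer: 2*I*√1054 ≈ 64.931*I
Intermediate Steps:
f = -157 (f = 6 + 163*(-1) = 6 - 163 = -157)
√(f - 4059) = √(-157 - 4059) = √(-4216) = 2*I*√1054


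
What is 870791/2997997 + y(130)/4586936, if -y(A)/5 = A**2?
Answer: 935232959969/3437905091798 ≈ 0.27204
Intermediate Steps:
y(A) = -5*A**2
870791/2997997 + y(130)/4586936 = 870791/2997997 - 5*130**2/4586936 = 870791*(1/2997997) - 5*16900*(1/4586936) = 870791/2997997 - 84500*1/4586936 = 870791/2997997 - 21125/1146734 = 935232959969/3437905091798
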